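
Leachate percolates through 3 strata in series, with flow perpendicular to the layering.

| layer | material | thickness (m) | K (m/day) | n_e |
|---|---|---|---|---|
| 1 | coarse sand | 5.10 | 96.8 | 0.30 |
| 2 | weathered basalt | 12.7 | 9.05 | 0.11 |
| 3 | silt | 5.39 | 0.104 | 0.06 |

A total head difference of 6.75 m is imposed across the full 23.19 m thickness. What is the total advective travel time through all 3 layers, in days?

With flow normal to the layers, continuity requires the same specific discharge q through every layer.
Σ(b_i/K_i) = 5.10/96.8 + 12.7/9.05 + 5.39/0.104 = 53.28 d.
q = Δh / Σ(b_i/K_i) = 6.75 / 53.28 = 0.1267 m/day.
In each layer the seepage velocity is v_i = q/n_i, so the layer transit time is t_i = b_i·n_i / q:
  layer 1 (coarse sand): t_1 = 5.10 × 0.30 / 0.1267 = 12.08 d
  layer 2 (weathered basalt): t_2 = 12.7 × 0.11 / 0.1267 = 11.03 d
  layer 3 (silt): t_3 = 5.39 × 0.06 / 0.1267 = 2.553 d
Total t = Σ t_i = 25.66 days.

25.7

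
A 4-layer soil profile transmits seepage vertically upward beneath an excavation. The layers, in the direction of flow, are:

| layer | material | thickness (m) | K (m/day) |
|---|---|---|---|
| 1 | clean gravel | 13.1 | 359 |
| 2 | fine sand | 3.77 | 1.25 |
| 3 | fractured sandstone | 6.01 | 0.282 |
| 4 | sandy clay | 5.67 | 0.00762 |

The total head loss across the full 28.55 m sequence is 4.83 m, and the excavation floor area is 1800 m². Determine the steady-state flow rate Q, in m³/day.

Flow is perpendicular to layering, so the layers act in series and the equivalent K is the thickness-weighted harmonic mean.
Total thickness L = 13.1 + 3.77 + 6.01 + 5.67 = 28.55 m.
Σ(b_i/K_i) = 13.1/359 + 3.77/1.25 + 6.01/0.282 + 5.67/0.00762 = 768.5 d.
K_eq = L / Σ(b_i/K_i) = 28.55 / 768.5 = 0.03715 m/day.
Q = K_eq · A · (Δh/L) = 0.03715 × 1800 × (4.83/28.55) = 11.31 m³/day.

11.3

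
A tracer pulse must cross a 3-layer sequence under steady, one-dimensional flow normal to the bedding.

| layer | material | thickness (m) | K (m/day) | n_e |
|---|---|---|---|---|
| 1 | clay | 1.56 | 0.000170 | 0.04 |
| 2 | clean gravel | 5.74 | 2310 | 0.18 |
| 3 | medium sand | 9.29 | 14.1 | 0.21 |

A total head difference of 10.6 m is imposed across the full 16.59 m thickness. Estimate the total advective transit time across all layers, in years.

With flow normal to the layers, continuity requires the same specific discharge q through every layer.
Σ(b_i/K_i) = 1.56/0.000170 + 5.74/2310 + 9.29/14.1 = 9177 d.
q = Δh / Σ(b_i/K_i) = 10.6 / 9177 = 0.001155 m/day.
In each layer the seepage velocity is v_i = q/n_i, so the layer transit time is t_i = b_i·n_i / q:
  layer 1 (clay): t_1 = 1.56 × 0.04 / 0.001155 = 54.02 d
  layer 2 (clean gravel): t_2 = 5.74 × 0.18 / 0.001155 = 894.5 d
  layer 3 (medium sand): t_3 = 9.29 × 0.21 / 0.001155 = 1689 d
Total t = Σ t_i = 2638 days = 7.221 years.

7.22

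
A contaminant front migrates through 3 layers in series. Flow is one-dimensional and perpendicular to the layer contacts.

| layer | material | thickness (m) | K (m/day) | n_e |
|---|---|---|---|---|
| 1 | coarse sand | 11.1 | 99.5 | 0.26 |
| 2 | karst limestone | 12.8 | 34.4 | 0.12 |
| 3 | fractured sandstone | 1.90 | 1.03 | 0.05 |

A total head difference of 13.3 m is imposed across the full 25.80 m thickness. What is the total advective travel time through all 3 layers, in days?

0.791

With flow normal to the layers, continuity requires the same specific discharge q through every layer.
Σ(b_i/K_i) = 11.1/99.5 + 12.8/34.4 + 1.90/1.03 = 2.328 d.
q = Δh / Σ(b_i/K_i) = 13.3 / 2.328 = 5.712 m/day.
In each layer the seepage velocity is v_i = q/n_i, so the layer transit time is t_i = b_i·n_i / q:
  layer 1 (coarse sand): t_1 = 11.1 × 0.26 / 5.712 = 0.5052 d
  layer 2 (karst limestone): t_2 = 12.8 × 0.12 / 5.712 = 0.2689 d
  layer 3 (fractured sandstone): t_3 = 1.90 × 0.05 / 5.712 = 0.01663 d
Total t = Σ t_i = 0.7908 days.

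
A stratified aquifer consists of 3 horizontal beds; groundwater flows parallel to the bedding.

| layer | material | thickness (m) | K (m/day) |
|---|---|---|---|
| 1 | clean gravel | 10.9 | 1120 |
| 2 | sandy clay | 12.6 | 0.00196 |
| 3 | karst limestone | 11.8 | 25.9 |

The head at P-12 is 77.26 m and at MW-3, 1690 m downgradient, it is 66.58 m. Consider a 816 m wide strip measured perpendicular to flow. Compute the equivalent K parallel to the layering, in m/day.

Flow is parallel to layering, so each bed carries its own Darcy discharge and the transmissivities add.
Σ(K_i·b_i) = 1120×10.9 + 0.00196×12.6 + 25.9×11.8 = 12514 m²/day.
Total thickness b = 35.30 m, so K_eq = Σ(K_i·b_i)/b = 354.5 m/day.

354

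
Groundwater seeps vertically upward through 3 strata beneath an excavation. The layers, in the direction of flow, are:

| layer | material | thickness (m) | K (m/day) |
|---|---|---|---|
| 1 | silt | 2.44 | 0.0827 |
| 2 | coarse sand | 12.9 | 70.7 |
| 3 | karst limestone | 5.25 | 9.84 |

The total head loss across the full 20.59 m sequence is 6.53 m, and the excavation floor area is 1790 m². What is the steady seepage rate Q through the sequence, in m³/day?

Flow is perpendicular to layering, so the layers act in series and the equivalent K is the thickness-weighted harmonic mean.
Total thickness L = 2.44 + 12.9 + 5.25 = 20.59 m.
Σ(b_i/K_i) = 2.44/0.0827 + 12.9/70.7 + 5.25/9.84 = 30.22 d.
K_eq = L / Σ(b_i/K_i) = 20.59 / 30.22 = 0.6813 m/day.
Q = K_eq · A · (Δh/L) = 0.6813 × 1790 × (6.53/20.59) = 386.8 m³/day.

387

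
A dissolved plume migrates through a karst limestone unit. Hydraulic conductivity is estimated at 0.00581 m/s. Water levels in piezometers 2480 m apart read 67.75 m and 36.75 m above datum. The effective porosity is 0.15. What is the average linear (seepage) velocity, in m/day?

Convert K: 0.00581 m/s × 86400 = 502.0 m/day.
Hydraulic gradient i = (67.75 − 36.75) / 2480 = 31 / 2480 = 0.01250.
Darcy flux q = K · i = 502.0 × 0.01250 = 6.275 m/day.
Seepage velocity v = q / n_e = 6.275 / 0.15 = 41.83 m/day.

41.8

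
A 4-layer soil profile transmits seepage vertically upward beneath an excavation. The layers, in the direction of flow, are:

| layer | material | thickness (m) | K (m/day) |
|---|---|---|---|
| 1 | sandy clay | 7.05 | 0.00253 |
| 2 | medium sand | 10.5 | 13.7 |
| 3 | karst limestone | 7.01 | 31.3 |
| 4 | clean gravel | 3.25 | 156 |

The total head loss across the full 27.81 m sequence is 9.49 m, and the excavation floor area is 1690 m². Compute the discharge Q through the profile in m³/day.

Flow is perpendicular to layering, so the layers act in series and the equivalent K is the thickness-weighted harmonic mean.
Total thickness L = 7.05 + 10.5 + 7.01 + 3.25 = 27.81 m.
Σ(b_i/K_i) = 7.05/0.00253 + 10.5/13.7 + 7.01/31.3 + 3.25/156 = 2788 d.
K_eq = L / Σ(b_i/K_i) = 27.81 / 2788 = 0.009976 m/day.
Q = K_eq · A · (Δh/L) = 0.009976 × 1690 × (9.49/27.81) = 5.753 m³/day.

5.75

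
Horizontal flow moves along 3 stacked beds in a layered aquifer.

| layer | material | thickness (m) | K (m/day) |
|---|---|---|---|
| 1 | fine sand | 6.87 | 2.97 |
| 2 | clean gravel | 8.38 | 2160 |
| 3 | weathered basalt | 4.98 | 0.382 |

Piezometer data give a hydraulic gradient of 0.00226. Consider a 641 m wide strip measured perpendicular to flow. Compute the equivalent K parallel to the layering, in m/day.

896

Flow is parallel to layering, so each bed carries its own Darcy discharge and the transmissivities add.
Σ(K_i·b_i) = 2.97×6.87 + 2160×8.38 + 0.382×4.98 = 18123 m²/day.
Total thickness b = 20.23 m, so K_eq = Σ(K_i·b_i)/b = 895.9 m/day.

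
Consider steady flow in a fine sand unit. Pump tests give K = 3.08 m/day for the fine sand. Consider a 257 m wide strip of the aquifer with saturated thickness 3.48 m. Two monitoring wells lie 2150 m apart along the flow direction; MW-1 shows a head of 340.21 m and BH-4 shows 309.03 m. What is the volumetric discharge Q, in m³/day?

39.9

Cross-sectional area A = 257 × 3.48 = 894.4 m².
Hydraulic gradient i = (340.21 − 309.03) / 2150 = 31.18 / 2150 = 0.01450.
Darcy's law: Q = K · A · i = 3.080 × 894.4 × 0.01450 = 39.95 m³/day.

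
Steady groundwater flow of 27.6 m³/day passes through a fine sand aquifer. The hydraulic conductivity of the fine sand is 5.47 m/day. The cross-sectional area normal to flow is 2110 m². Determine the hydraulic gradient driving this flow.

From Q = K·A·i, i = Q / (K·A) = 27.6 / (5.470 × 2110) = 0.002391.

0.00239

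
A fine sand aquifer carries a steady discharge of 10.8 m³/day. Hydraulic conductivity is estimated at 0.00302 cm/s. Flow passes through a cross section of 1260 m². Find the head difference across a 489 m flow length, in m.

1.61

Convert K: 0.00302 cm/s × 864 = 2.609 m/day.
From Q = K·A·i, i = Q / (K·A) = 10.8 / (2.609 × 1260) = 0.003285.
Head loss Δh = i · L = 0.003285 × 489 = 1.606 m.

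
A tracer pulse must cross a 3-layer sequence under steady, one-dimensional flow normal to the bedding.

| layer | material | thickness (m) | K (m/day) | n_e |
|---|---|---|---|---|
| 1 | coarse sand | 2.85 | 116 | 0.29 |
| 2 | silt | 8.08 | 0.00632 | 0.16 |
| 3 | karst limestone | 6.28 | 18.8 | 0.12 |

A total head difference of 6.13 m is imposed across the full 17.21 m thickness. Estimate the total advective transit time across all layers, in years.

1.64

With flow normal to the layers, continuity requires the same specific discharge q through every layer.
Σ(b_i/K_i) = 2.85/116 + 8.08/0.00632 + 6.28/18.8 = 1279 d.
q = Δh / Σ(b_i/K_i) = 6.13 / 1279 = 0.004793 m/day.
In each layer the seepage velocity is v_i = q/n_i, so the layer transit time is t_i = b_i·n_i / q:
  layer 1 (coarse sand): t_1 = 2.85 × 0.29 / 0.004793 = 172.4 d
  layer 2 (silt): t_2 = 8.08 × 0.16 / 0.004793 = 269.7 d
  layer 3 (karst limestone): t_3 = 6.28 × 0.12 / 0.004793 = 157.2 d
Total t = Σ t_i = 599.3 days = 1.641 years.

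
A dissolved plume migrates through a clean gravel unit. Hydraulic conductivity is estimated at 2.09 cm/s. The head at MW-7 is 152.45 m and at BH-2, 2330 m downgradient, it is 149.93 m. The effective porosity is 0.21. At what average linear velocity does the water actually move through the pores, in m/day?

Convert K: 2.09 cm/s × 864 = 1806 m/day.
Hydraulic gradient i = (152.45 − 149.93) / 2330 = 2.52 / 2330 = 0.001082.
Darcy flux q = K · i = 1806 × 0.001082 = 1.953 m/day.
Seepage velocity v = q / n_e = 1.953 / 0.21 = 9.300 m/day.

9.30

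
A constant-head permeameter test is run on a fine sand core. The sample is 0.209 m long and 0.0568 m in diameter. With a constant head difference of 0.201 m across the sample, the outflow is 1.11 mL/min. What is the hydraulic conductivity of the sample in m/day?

0.656

Cross-sectional area A = π·(d/2)² = π × (0.0568/2)² = 0.002534 m².
Convert discharge: 1.11 mL/min = 1.850e-08 m³/s.
Darcy's law rearranged: K = Q·L / (A·Δh) = 1.850e-08 × 0.209 / (0.002534 × 0.201) = 7.592e-06 m/s = 0.6559 m/day.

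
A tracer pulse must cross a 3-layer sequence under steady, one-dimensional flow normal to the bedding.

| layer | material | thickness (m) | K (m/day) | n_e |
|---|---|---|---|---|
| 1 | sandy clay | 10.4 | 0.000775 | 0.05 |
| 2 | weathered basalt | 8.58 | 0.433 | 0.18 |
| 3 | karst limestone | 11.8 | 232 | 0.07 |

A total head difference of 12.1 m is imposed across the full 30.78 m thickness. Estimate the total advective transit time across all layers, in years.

With flow normal to the layers, continuity requires the same specific discharge q through every layer.
Σ(b_i/K_i) = 10.4/0.000775 + 8.58/0.433 + 11.8/232 = 13439 d.
q = Δh / Σ(b_i/K_i) = 12.1 / 13439 = 0.0009003 m/day.
In each layer the seepage velocity is v_i = q/n_i, so the layer transit time is t_i = b_i·n_i / q:
  layer 1 (sandy clay): t_1 = 10.4 × 0.05 / 0.0009003 = 577.6 d
  layer 2 (weathered basalt): t_2 = 8.58 × 0.18 / 0.0009003 = 1715 d
  layer 3 (karst limestone): t_3 = 11.8 × 0.07 / 0.0009003 = 917.4 d
Total t = Σ t_i = 3210 days = 8.789 years.

8.79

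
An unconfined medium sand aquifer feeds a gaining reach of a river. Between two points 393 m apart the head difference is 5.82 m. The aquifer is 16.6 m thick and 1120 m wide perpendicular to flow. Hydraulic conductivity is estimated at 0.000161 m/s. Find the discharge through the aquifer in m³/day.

Convert K: 0.000161 m/s × 86400 = 13.91 m/day.
Cross-sectional area A = 1120 × 16.6 = 18592 m².
Hydraulic gradient i = Δh / L = 5.82 / 393 = 0.01481.
Darcy's law: Q = K · A · i = 13.91 × 18592 × 0.01481 = 3830 m³/day.

3830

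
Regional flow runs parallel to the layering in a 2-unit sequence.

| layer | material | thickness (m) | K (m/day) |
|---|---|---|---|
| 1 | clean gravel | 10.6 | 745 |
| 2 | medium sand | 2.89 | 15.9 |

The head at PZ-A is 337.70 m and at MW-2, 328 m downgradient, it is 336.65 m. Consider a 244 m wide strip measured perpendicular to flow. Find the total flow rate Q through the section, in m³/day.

Flow is parallel to layering, so each bed carries its own Darcy discharge and the transmissivities add.
Σ(K_i·b_i) = 745×10.6 + 15.9×2.89 = 7943 m²/day.
Hydraulic gradient i = (337.70 − 336.65) / 328 = 1.05 / 328 = 0.003201.
Q = Σ(K_i·b_i) · W · i = 7943 × 244 × 0.003201 = 6204 m³/day.

6200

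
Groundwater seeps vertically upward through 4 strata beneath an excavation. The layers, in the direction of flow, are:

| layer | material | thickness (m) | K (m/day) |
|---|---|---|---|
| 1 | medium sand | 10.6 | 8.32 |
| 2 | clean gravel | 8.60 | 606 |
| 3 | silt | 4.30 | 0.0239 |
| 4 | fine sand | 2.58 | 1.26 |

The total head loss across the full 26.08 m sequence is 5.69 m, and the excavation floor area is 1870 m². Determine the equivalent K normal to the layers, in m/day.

Flow is perpendicular to layering, so the layers act in series and the equivalent K is the thickness-weighted harmonic mean.
Total thickness L = 10.6 + 8.60 + 4.30 + 2.58 = 26.08 m.
Σ(b_i/K_i) = 10.6/8.32 + 8.60/606 + 4.30/0.0239 + 2.58/1.26 = 183.3 d.
K_eq = L / Σ(b_i/K_i) = 26.08 / 183.3 = 0.1423 m/day.

0.142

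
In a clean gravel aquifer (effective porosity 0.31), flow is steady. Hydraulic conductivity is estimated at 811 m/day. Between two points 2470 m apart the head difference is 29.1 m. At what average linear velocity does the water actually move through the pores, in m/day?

Hydraulic gradient i = Δh / L = 29.1 / 2470 = 0.01178.
Darcy flux q = K · i = 811.0 × 0.01178 = 9.555 m/day.
Seepage velocity v = q / n_e = 9.555 / 0.31 = 30.82 m/day.

30.8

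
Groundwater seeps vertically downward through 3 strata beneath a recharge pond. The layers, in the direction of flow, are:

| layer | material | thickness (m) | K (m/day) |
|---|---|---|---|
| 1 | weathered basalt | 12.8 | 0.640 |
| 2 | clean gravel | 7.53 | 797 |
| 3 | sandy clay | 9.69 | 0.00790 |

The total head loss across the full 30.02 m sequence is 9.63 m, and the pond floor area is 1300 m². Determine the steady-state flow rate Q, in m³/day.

Flow is perpendicular to layering, so the layers act in series and the equivalent K is the thickness-weighted harmonic mean.
Total thickness L = 12.8 + 7.53 + 9.69 = 30.02 m.
Σ(b_i/K_i) = 12.8/0.640 + 7.53/797 + 9.69/0.00790 = 1247 d.
K_eq = L / Σ(b_i/K_i) = 30.02 / 1247 = 0.02408 m/day.
Q = K_eq · A · (Δh/L) = 0.02408 × 1300 × (9.63/30.02) = 10.04 m³/day.

10.0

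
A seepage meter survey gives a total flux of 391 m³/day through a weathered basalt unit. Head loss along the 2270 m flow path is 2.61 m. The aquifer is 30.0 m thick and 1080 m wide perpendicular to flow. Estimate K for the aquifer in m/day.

10.5

Cross-sectional area A = 1080 × 30.0 = 32400 m².
Hydraulic gradient i = Δh / L = 2.61 / 2270 = 0.001150.
From Q = K·A·i, K = Q / (A·i) = 391 / (32400 × 0.001150) = 10.50 m/day.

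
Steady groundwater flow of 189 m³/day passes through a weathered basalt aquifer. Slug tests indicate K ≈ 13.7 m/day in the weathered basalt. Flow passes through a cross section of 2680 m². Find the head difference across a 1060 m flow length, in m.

From Q = K·A·i, i = Q / (K·A) = 189 / (13.70 × 2680) = 0.005148.
Head loss Δh = i · L = 0.005148 × 1060 = 5.456 m.

5.46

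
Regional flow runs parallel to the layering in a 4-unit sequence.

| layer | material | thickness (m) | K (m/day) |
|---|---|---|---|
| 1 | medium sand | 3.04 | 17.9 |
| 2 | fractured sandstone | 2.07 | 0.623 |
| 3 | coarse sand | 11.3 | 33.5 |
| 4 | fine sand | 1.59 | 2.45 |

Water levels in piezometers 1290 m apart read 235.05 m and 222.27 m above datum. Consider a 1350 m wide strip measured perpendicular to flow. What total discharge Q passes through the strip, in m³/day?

5860

Flow is parallel to layering, so each bed carries its own Darcy discharge and the transmissivities add.
Σ(K_i·b_i) = 17.9×3.04 + 0.623×2.07 + 33.5×11.3 + 2.45×1.59 = 438.2 m²/day.
Hydraulic gradient i = (235.05 − 222.27) / 1290 = 12.78 / 1290 = 0.009907.
Q = Σ(K_i·b_i) · W · i = 438.2 × 1350 × 0.009907 = 5860 m³/day.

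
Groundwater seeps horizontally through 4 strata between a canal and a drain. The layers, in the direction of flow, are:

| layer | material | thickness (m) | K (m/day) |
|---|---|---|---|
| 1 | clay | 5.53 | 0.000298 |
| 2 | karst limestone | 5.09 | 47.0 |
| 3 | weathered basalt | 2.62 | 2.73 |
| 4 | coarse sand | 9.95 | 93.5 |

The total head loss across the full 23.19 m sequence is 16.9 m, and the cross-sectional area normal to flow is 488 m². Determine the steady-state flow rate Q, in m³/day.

0.444

Flow is perpendicular to layering, so the layers act in series and the equivalent K is the thickness-weighted harmonic mean.
Total thickness L = 5.53 + 5.09 + 2.62 + 9.95 = 23.19 m.
Σ(b_i/K_i) = 5.53/0.000298 + 5.09/47.0 + 2.62/2.73 + 9.95/93.5 = 18558 d.
K_eq = L / Σ(b_i/K_i) = 23.19 / 18558 = 0.001250 m/day.
Q = K_eq · A · (Δh/L) = 0.001250 × 488 × (16.9/23.19) = 0.4444 m³/day.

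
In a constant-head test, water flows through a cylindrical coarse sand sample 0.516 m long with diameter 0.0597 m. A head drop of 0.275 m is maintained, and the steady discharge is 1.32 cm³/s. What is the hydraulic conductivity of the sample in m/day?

Cross-sectional area A = π·(d/2)² = π × (0.0597/2)² = 0.002799 m².
Convert discharge: 1.32 cm³/s = 1.320e-06 m³/s.
Darcy's law rearranged: K = Q·L / (A·Δh) = 1.320e-06 × 0.516 / (0.002799 × 0.275) = 0.0008848 m/s = 76.45 m/day.

76.4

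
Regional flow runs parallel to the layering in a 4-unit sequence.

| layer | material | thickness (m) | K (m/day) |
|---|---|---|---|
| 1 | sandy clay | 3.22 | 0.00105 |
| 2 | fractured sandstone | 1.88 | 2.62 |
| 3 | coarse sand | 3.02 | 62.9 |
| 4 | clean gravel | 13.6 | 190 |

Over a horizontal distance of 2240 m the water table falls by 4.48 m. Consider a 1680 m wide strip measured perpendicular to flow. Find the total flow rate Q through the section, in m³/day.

9340

Flow is parallel to layering, so each bed carries its own Darcy discharge and the transmissivities add.
Σ(K_i·b_i) = 0.00105×3.22 + 2.62×1.88 + 62.9×3.02 + 190×13.6 = 2779 m²/day.
Hydraulic gradient i = Δh / L = 4.48 / 2240 = 0.002000.
Q = Σ(K_i·b_i) · W · i = 2779 × 1680 × 0.002000 = 9337 m³/day.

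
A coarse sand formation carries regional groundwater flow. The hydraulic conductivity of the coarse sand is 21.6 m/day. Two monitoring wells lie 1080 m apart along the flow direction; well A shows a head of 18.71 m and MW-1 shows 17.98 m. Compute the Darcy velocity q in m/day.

0.0146

Hydraulic gradient i = (18.71 − 17.98) / 1080 = 0.73 / 1080 = 0.0006759.
Specific discharge q = K · i = 21.60 × 0.0006759 = 0.01460 m/day.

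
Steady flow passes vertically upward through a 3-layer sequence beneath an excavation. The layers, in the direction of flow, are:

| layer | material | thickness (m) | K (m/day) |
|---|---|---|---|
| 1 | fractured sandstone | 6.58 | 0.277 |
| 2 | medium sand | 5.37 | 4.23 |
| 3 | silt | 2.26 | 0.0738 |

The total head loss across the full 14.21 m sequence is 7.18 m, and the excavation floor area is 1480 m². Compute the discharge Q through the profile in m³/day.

191

Flow is perpendicular to layering, so the layers act in series and the equivalent K is the thickness-weighted harmonic mean.
Total thickness L = 6.58 + 5.37 + 2.26 = 14.21 m.
Σ(b_i/K_i) = 6.58/0.277 + 5.37/4.23 + 2.26/0.0738 = 55.65 d.
K_eq = L / Σ(b_i/K_i) = 14.21 / 55.65 = 0.2554 m/day.
Q = K_eq · A · (Δh/L) = 0.2554 × 1480 × (7.18/14.21) = 191.0 m³/day.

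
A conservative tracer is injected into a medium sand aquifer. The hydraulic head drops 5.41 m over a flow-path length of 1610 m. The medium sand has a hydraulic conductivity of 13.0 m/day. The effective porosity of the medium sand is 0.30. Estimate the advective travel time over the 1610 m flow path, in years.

30.3

Hydraulic gradient i = Δh / L = 5.41 / 1610 = 0.003360.
Darcy flux q = K · i = 13.00 × 0.003360 = 0.04368 m/day.
Seepage velocity v = q / n_e = 0.04368 / 0.30 = 0.1456 m/day.
Travel time t = L / v = 1610 / 0.1456 = 11057 days = 30.27 years.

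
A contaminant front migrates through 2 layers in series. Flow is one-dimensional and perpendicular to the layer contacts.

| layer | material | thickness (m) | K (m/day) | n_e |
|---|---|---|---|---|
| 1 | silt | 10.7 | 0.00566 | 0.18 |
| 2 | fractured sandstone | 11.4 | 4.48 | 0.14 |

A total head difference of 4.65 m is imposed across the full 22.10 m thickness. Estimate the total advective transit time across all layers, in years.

With flow normal to the layers, continuity requires the same specific discharge q through every layer.
Σ(b_i/K_i) = 10.7/0.00566 + 11.4/4.48 = 1893 d.
q = Δh / Σ(b_i/K_i) = 4.65 / 1893 = 0.002456 m/day.
In each layer the seepage velocity is v_i = q/n_i, so the layer transit time is t_i = b_i·n_i / q:
  layer 1 (silt): t_1 = 10.7 × 0.18 / 0.002456 = 784.1 d
  layer 2 (fractured sandstone): t_2 = 11.4 × 0.14 / 0.002456 = 649.7 d
Total t = Σ t_i = 1434 days = 3.926 years.

3.93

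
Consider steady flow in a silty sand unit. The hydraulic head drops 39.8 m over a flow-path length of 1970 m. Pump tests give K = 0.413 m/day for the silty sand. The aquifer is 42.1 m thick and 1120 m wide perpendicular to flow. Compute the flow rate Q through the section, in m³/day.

393

Cross-sectional area A = 1120 × 42.1 = 47152 m².
Hydraulic gradient i = Δh / L = 39.8 / 1970 = 0.02020.
Darcy's law: Q = K · A · i = 0.4130 × 47152 × 0.02020 = 393.4 m³/day.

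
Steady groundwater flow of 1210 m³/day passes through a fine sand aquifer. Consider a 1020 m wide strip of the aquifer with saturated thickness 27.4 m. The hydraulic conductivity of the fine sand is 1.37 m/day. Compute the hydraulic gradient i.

0.0316

Cross-sectional area A = 1020 × 27.4 = 27948 m².
From Q = K·A·i, i = Q / (K·A) = 1210 / (1.370 × 27948) = 0.03160.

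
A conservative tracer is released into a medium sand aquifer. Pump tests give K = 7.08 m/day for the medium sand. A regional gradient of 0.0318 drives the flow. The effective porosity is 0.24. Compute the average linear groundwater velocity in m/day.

Hydraulic gradient i = 0.0318.
Darcy flux q = K · i = 7.080 × 0.03180 = 0.2251 m/day.
Seepage velocity v = q / n_e = 0.2251 / 0.24 = 0.9381 m/day.

0.938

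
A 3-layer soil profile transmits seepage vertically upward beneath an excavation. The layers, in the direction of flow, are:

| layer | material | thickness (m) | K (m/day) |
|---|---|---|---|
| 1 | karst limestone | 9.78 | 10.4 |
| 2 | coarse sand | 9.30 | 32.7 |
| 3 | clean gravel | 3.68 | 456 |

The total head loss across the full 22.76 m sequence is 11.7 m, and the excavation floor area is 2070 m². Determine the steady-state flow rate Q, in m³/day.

Flow is perpendicular to layering, so the layers act in series and the equivalent K is the thickness-weighted harmonic mean.
Total thickness L = 9.78 + 9.30 + 3.68 = 22.76 m.
Σ(b_i/K_i) = 9.78/10.4 + 9.30/32.7 + 3.68/456 = 1.233 d.
K_eq = L / Σ(b_i/K_i) = 22.76 / 1.233 = 18.46 m/day.
Q = K_eq · A · (Δh/L) = 18.46 × 2070 × (11.7/22.76) = 19645 m³/day.

19600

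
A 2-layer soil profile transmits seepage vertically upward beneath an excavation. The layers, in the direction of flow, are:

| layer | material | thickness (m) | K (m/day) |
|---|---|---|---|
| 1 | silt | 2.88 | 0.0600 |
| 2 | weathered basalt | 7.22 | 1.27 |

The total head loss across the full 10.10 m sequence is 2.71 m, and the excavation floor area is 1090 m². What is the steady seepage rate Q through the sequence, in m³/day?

55.0

Flow is perpendicular to layering, so the layers act in series and the equivalent K is the thickness-weighted harmonic mean.
Total thickness L = 2.88 + 7.22 = 10.10 m.
Σ(b_i/K_i) = 2.88/0.0600 + 7.22/1.27 = 53.69 d.
K_eq = L / Σ(b_i/K_i) = 10.10 / 53.69 = 0.1881 m/day.
Q = K_eq · A · (Δh/L) = 0.1881 × 1090 × (2.71/10.10) = 55.02 m³/day.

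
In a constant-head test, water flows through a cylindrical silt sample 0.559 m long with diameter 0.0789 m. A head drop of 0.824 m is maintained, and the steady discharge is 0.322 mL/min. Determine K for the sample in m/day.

0.0643

Cross-sectional area A = π·(d/2)² = π × (0.0789/2)² = 0.004889 m².
Convert discharge: 0.322 mL/min = 5.367e-09 m³/s.
Darcy's law rearranged: K = Q·L / (A·Δh) = 5.367e-09 × 0.559 / (0.004889 × 0.824) = 7.446e-07 m/s = 0.06434 m/day.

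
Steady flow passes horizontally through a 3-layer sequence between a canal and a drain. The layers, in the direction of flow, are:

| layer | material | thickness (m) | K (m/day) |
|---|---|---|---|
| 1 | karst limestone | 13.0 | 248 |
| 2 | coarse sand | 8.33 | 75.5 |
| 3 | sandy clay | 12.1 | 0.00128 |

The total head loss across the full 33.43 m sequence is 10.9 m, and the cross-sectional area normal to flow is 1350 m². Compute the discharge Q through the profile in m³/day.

Flow is perpendicular to layering, so the layers act in series and the equivalent K is the thickness-weighted harmonic mean.
Total thickness L = 13.0 + 8.33 + 12.1 = 33.43 m.
Σ(b_i/K_i) = 13.0/248 + 8.33/75.5 + 12.1/0.00128 = 9453 d.
K_eq = L / Σ(b_i/K_i) = 33.43 / 9453 = 0.003536 m/day.
Q = K_eq · A · (Δh/L) = 0.003536 × 1350 × (10.9/33.43) = 1.557 m³/day.

1.56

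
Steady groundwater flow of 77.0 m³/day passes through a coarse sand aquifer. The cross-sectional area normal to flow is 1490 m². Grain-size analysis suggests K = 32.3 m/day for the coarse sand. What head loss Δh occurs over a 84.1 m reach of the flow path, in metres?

0.135

From Q = K·A·i, i = Q / (K·A) = 77.0 / (32.30 × 1490) = 0.001600.
Head loss Δh = i · L = 0.001600 × 84.1 = 0.1346 m.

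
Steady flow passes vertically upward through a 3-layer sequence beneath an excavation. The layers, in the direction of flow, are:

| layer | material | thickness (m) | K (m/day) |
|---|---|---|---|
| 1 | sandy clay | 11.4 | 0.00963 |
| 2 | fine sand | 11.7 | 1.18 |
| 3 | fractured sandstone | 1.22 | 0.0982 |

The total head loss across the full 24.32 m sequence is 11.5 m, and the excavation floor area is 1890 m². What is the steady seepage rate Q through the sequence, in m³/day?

Flow is perpendicular to layering, so the layers act in series and the equivalent K is the thickness-weighted harmonic mean.
Total thickness L = 11.4 + 11.7 + 1.22 = 24.32 m.
Σ(b_i/K_i) = 11.4/0.00963 + 11.7/1.18 + 1.22/0.0982 = 1206 d.
K_eq = L / Σ(b_i/K_i) = 24.32 / 1206 = 0.02016 m/day.
Q = K_eq · A · (Δh/L) = 0.02016 × 1890 × (11.5/24.32) = 18.02 m³/day.

18.0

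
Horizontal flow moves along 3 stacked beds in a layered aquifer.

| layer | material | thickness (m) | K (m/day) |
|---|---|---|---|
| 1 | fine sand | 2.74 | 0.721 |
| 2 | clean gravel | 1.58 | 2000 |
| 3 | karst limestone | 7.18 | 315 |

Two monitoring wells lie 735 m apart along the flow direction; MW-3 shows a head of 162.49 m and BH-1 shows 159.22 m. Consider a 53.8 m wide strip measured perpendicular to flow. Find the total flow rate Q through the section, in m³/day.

1300

Flow is parallel to layering, so each bed carries its own Darcy discharge and the transmissivities add.
Σ(K_i·b_i) = 0.721×2.74 + 2000×1.58 + 315×7.18 = 5424 m²/day.
Hydraulic gradient i = (162.49 − 159.22) / 735 = 3.27 / 735 = 0.004449.
Q = Σ(K_i·b_i) · W · i = 5424 × 53.8 × 0.004449 = 1298 m³/day.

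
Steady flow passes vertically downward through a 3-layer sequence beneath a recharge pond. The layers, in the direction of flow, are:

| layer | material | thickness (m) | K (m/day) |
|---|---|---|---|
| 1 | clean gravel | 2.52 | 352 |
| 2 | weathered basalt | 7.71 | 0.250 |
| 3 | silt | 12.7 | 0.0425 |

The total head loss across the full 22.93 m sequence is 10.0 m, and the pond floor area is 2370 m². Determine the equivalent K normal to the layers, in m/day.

Flow is perpendicular to layering, so the layers act in series and the equivalent K is the thickness-weighted harmonic mean.
Total thickness L = 2.52 + 7.71 + 12.7 = 22.93 m.
Σ(b_i/K_i) = 2.52/352 + 7.71/0.250 + 12.7/0.0425 = 329.7 d.
K_eq = L / Σ(b_i/K_i) = 22.93 / 329.7 = 0.06955 m/day.

0.0696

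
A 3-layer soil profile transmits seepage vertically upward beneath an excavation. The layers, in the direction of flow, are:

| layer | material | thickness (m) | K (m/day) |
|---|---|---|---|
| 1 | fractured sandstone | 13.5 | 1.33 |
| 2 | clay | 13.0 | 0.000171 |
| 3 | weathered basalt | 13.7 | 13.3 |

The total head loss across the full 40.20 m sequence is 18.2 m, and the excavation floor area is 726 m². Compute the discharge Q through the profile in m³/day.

Flow is perpendicular to layering, so the layers act in series and the equivalent K is the thickness-weighted harmonic mean.
Total thickness L = 13.5 + 13.0 + 13.7 = 40.20 m.
Σ(b_i/K_i) = 13.5/1.33 + 13.0/0.000171 + 13.7/13.3 = 76035 d.
K_eq = L / Σ(b_i/K_i) = 40.20 / 76035 = 0.0005287 m/day.
Q = K_eq · A · (Δh/L) = 0.0005287 × 726 × (18.2/40.20) = 0.1738 m³/day.

0.174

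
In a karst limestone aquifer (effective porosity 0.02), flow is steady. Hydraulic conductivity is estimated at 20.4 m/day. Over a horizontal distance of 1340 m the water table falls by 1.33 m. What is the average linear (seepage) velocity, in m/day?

1.01

Hydraulic gradient i = Δh / L = 1.33 / 1340 = 0.0009925.
Darcy flux q = K · i = 20.40 × 0.0009925 = 0.02025 m/day.
Seepage velocity v = q / n_e = 0.02025 / 0.02 = 1.012 m/day.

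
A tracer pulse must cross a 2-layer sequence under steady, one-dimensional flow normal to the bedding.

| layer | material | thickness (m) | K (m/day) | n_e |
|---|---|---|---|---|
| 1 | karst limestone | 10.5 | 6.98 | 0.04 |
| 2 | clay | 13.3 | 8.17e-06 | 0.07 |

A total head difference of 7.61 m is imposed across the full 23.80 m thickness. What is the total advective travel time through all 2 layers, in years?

791

With flow normal to the layers, continuity requires the same specific discharge q through every layer.
Σ(b_i/K_i) = 10.5/6.98 + 13.3/8.17e-06 = 1.628e+06 d.
q = Δh / Σ(b_i/K_i) = 7.61 / 1.628e+06 = 4.675e-06 m/day.
In each layer the seepage velocity is v_i = q/n_i, so the layer transit time is t_i = b_i·n_i / q:
  layer 1 (karst limestone): t_1 = 10.5 × 0.04 / 4.675e-06 = 89845 d
  layer 2 (clay): t_2 = 13.3 × 0.07 / 4.675e-06 = 1.992e+05 d
Total t = Σ t_i = 2.890e+05 days = 791.2 years.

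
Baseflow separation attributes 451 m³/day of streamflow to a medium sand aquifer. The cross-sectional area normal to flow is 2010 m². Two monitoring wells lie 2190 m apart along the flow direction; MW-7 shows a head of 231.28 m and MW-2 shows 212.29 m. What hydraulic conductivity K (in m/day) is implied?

25.9

Hydraulic gradient i = (231.28 − 212.29) / 2190 = 18.99 / 2190 = 0.008671.
From Q = K·A·i, K = Q / (A·i) = 451 / (2010 × 0.008671) = 25.88 m/day.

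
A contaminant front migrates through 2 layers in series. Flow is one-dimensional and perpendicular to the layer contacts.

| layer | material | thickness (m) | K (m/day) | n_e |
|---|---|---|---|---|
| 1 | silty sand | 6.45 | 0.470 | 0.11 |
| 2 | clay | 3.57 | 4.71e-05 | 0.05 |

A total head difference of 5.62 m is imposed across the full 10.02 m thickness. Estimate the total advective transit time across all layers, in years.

32.8

With flow normal to the layers, continuity requires the same specific discharge q through every layer.
Σ(b_i/K_i) = 6.45/0.470 + 3.57/4.71e-05 = 75810 d.
q = Δh / Σ(b_i/K_i) = 5.62 / 75810 = 7.413e-05 m/day.
In each layer the seepage velocity is v_i = q/n_i, so the layer transit time is t_i = b_i·n_i / q:
  layer 1 (silty sand): t_1 = 6.45 × 0.11 / 7.413e-05 = 9571 d
  layer 2 (clay): t_2 = 3.57 × 0.05 / 7.413e-05 = 2408 d
Total t = Σ t_i = 11979 days = 32.80 years.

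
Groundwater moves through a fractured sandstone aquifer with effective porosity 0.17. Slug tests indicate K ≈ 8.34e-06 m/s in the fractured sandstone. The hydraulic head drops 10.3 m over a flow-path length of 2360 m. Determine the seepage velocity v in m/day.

0.0185

Convert K: 8.34e-06 m/s × 86400 = 0.7206 m/day.
Hydraulic gradient i = Δh / L = 10.3 / 2360 = 0.004364.
Darcy flux q = K · i = 0.7206 × 0.004364 = 0.003145 m/day.
Seepage velocity v = q / n_e = 0.003145 / 0.17 = 0.01850 m/day.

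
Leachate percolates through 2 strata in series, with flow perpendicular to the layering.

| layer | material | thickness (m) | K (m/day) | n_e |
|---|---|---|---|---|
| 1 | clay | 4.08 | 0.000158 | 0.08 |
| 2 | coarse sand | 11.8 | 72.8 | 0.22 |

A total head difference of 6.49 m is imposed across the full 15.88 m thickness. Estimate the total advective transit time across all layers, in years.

31.8

With flow normal to the layers, continuity requires the same specific discharge q through every layer.
Σ(b_i/K_i) = 4.08/0.000158 + 11.8/72.8 = 25823 d.
q = Δh / Σ(b_i/K_i) = 6.49 / 25823 = 0.0002513 m/day.
In each layer the seepage velocity is v_i = q/n_i, so the layer transit time is t_i = b_i·n_i / q:
  layer 1 (clay): t_1 = 4.08 × 0.08 / 0.0002513 = 1299 d
  layer 2 (coarse sand): t_2 = 11.8 × 0.22 / 0.0002513 = 10329 d
Total t = Σ t_i = 11628 days = 31.84 years.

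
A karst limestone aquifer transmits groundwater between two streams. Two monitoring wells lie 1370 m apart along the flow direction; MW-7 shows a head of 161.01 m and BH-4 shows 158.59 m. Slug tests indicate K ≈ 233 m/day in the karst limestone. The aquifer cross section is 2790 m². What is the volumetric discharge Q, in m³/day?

Hydraulic gradient i = (161.01 − 158.59) / 1370 = 2.42 / 1370 = 0.001766.
Darcy's law: Q = K · A · i = 233.0 × 2790 × 0.001766 = 1148 m³/day.

1150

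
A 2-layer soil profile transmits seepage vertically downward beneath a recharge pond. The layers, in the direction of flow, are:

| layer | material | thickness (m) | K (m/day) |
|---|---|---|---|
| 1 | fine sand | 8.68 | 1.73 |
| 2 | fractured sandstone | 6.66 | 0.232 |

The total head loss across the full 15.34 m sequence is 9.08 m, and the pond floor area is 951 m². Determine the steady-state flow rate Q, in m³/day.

256

Flow is perpendicular to layering, so the layers act in series and the equivalent K is the thickness-weighted harmonic mean.
Total thickness L = 8.68 + 6.66 = 15.34 m.
Σ(b_i/K_i) = 8.68/1.73 + 6.66/0.232 = 33.72 d.
K_eq = L / Σ(b_i/K_i) = 15.34 / 33.72 = 0.4549 m/day.
Q = K_eq · A · (Δh/L) = 0.4549 × 951 × (9.08/15.34) = 256.0 m³/day.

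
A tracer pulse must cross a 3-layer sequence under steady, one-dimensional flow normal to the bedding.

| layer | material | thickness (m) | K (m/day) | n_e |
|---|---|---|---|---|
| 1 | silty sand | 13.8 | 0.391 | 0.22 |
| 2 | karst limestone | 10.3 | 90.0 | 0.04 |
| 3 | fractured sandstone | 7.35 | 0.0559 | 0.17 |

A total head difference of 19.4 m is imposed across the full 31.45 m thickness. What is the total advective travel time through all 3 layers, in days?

With flow normal to the layers, continuity requires the same specific discharge q through every layer.
Σ(b_i/K_i) = 13.8/0.391 + 10.3/90.0 + 7.35/0.0559 = 166.9 d.
q = Δh / Σ(b_i/K_i) = 19.4 / 166.9 = 0.1162 m/day.
In each layer the seepage velocity is v_i = q/n_i, so the layer transit time is t_i = b_i·n_i / q:
  layer 1 (silty sand): t_1 = 13.8 × 0.22 / 0.1162 = 26.12 d
  layer 2 (karst limestone): t_2 = 10.3 × 0.04 / 0.1162 = 3.544 d
  layer 3 (fractured sandstone): t_3 = 7.35 × 0.17 / 0.1162 = 10.75 d
Total t = Σ t_i = 40.41 days.

40.4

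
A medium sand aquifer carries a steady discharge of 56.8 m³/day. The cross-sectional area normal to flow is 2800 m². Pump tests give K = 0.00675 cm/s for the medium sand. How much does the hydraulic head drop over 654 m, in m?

2.27

Convert K: 0.00675 cm/s × 864 = 5.832 m/day.
From Q = K·A·i, i = Q / (K·A) = 56.8 / (5.832 × 2800) = 0.003478.
Head loss Δh = i · L = 0.003478 × 654 = 2.275 m.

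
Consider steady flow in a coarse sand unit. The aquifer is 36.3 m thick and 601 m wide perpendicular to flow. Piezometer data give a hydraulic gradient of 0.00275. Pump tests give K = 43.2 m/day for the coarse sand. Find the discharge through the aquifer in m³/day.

2590

Cross-sectional area A = 601 × 36.3 = 21816 m².
Hydraulic gradient i = 0.00275.
Darcy's law: Q = K · A · i = 43.20 × 21816 × 0.002750 = 2592 m³/day.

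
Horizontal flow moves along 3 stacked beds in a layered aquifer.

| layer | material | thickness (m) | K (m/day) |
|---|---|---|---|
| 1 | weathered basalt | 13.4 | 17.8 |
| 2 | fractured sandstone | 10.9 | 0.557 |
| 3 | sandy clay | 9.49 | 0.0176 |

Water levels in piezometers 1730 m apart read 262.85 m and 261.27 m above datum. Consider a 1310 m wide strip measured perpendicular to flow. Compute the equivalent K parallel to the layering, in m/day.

7.24

Flow is parallel to layering, so each bed carries its own Darcy discharge and the transmissivities add.
Σ(K_i·b_i) = 17.8×13.4 + 0.557×10.9 + 0.0176×9.49 = 244.8 m²/day.
Total thickness b = 33.79 m, so K_eq = Σ(K_i·b_i)/b = 7.244 m/day.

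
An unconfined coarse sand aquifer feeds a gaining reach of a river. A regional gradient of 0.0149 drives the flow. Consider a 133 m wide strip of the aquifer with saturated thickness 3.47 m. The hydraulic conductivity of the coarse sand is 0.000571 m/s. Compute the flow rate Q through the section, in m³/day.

Convert K: 0.000571 m/s × 86400 = 49.33 m/day.
Cross-sectional area A = 133 × 3.47 = 461.5 m².
Hydraulic gradient i = 0.0149.
Darcy's law: Q = K · A · i = 49.33 × 461.5 × 0.01490 = 339.2 m³/day.

339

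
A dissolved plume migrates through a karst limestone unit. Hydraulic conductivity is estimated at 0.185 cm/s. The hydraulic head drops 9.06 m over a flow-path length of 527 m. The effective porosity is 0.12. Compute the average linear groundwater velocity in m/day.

22.9

Convert K: 0.185 cm/s × 864 = 159.8 m/day.
Hydraulic gradient i = Δh / L = 9.06 / 527 = 0.01719.
Darcy flux q = K · i = 159.8 × 0.01719 = 2.748 m/day.
Seepage velocity v = q / n_e = 2.748 / 0.12 = 22.90 m/day.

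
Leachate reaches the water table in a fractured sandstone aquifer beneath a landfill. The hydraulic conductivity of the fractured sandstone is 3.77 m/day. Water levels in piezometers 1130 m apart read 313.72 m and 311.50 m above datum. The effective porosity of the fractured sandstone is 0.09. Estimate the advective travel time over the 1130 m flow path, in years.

37.6

Hydraulic gradient i = (313.72 − 311.50) / 1130 = 2.22 / 1130 = 0.001965.
Darcy flux q = K · i = 3.770 × 0.001965 = 0.007407 m/day.
Seepage velocity v = q / n_e = 0.007407 / 0.09 = 0.08229 m/day.
Travel time t = L / v = 1130 / 0.08229 = 13731 days = 37.59 years.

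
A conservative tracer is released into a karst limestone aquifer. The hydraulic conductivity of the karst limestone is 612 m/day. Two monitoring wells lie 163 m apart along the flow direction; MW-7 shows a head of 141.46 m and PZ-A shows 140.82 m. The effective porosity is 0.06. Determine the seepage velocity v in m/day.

40.0

Hydraulic gradient i = (141.46 − 140.82) / 163 = 0.64 / 163 = 0.003926.
Darcy flux q = K · i = 612.0 × 0.003926 = 2.403 m/day.
Seepage velocity v = q / n_e = 2.403 / 0.06 = 40.05 m/day.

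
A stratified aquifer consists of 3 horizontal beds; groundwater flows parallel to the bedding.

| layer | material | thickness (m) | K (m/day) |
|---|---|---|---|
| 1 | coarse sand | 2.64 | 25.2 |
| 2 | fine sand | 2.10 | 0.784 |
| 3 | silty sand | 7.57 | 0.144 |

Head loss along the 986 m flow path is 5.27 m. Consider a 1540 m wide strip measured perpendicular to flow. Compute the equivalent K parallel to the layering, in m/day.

Flow is parallel to layering, so each bed carries its own Darcy discharge and the transmissivities add.
Σ(K_i·b_i) = 25.2×2.64 + 0.784×2.10 + 0.144×7.57 = 69.26 m²/day.
Total thickness b = 12.31 m, so K_eq = Σ(K_i·b_i)/b = 5.627 m/day.

5.63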